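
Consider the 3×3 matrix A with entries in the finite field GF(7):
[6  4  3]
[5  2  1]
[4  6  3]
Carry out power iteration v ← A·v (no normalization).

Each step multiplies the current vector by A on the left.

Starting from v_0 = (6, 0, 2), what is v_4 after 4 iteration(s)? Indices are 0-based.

v_4 = (0, 6, 6)

v_0 = (6, 0, 2).
v_1 = A·v_0 = (0, 4, 2).
v_2 = A·v_1 = (1, 3, 2).
v_3 = A·v_2 = (3, 6, 0).
v_4 = A·v_3 = (0, 6, 6).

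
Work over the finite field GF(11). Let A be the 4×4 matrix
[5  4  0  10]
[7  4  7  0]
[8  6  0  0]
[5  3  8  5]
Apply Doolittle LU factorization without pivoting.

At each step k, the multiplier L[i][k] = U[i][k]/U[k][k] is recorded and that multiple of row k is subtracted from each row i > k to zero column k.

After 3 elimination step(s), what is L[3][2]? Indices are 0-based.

Step 1: pivot at (0,0) is 5.
  row1 ← row1 − (8)·row0  ⇒  L[1][0]=8, U row1=(0, 5, 7, 8)
  row2 ← row2 − (6)·row0  ⇒  L[2][0]=6, U row2=(0, 4, 0, 6)
  row3 ← row3 − (1)·row0  ⇒  L[3][0]=1, U row3=(0, 10, 8, 6)
Step 2: pivot at (1,1) is 5.
  row2 ← row2 − (3)·row1  ⇒  L[2][1]=3, U row2=(0, 0, 1, 4)
  row3 ← row3 − (2)·row1  ⇒  L[3][1]=2, U row3=(0, 0, 5, 1)
Step 3: pivot at (2,2) is 1.
  row3 ← row3 − (5)·row2  ⇒  L[3][2]=5, U row3=(0, 0, 0, 3)

L[3][2] = 5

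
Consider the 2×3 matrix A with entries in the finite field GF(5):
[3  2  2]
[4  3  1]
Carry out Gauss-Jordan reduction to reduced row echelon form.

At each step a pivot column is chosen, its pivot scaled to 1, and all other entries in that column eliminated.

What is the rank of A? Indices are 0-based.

rank = 2

[1] R0 /= 3  ⇒  (1, 4, 4)
     R1 -= 4·R0  ⇒  (0, 2, 0)
[2] R1 /= 2  ⇒  (0, 1, 0)
     R0 -= 4·R1  ⇒  (1, 0, 4)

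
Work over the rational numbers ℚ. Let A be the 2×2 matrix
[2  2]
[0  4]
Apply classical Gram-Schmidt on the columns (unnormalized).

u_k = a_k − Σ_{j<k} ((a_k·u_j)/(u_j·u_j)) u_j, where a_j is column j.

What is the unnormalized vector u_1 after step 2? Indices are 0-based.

Step 1: u_0 = a_0 = (2, 0).
Step 2: u_1 = a_1 − (1)·u_0 = (0, 4).

u_1 = (0, 4)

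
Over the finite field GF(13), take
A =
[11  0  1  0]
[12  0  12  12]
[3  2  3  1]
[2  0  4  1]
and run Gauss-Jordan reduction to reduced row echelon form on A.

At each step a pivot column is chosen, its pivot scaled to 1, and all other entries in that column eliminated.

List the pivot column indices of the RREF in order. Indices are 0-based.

pivot(0,0)=11: scale R0 → (1, 0, 6, 0)
  clear (1,0): R1 −= (12)R0 → (0, 0, 5, 12)
  clear (2,0): R2 −= (3)R0 → (0, 2, 11, 1)
  clear (3,0): R3 −= (2)R0 → (0, 0, 5, 1)
pivot(1,1): swap R1↔R2
pivot(1,1)=2: scale R1 → (0, 1, 12, 7)
pivot(2,2)=5: scale R2 → (0, 0, 1, 5)
  clear (0,2): R0 −= (6)R2 → (1, 0, 0, 9)
  clear (1,2): R1 −= (12)R2 → (0, 1, 0, 12)
  clear (3,2): R3 −= (5)R2 → (0, 0, 0, 2)
pivot(3,3)=2: scale R3 → (0, 0, 0, 1)
  clear (0,3): R0 −= (9)R3 → (1, 0, 0, 0)
  clear (1,3): R1 −= (12)R3 → (0, 1, 0, 0)
  clear (2,3): R2 −= (5)R3 → (0, 0, 1, 0)

pivot columns: 0, 1, 2, 3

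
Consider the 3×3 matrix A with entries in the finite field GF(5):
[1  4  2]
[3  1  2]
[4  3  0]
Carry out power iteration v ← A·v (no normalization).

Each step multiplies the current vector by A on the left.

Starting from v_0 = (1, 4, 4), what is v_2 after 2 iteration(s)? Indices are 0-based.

v_0 = (1, 4, 4).
v_1 = A·v_0 = (0, 0, 1).
v_2 = A·v_1 = (2, 2, 0).

v_2 = (2, 2, 0)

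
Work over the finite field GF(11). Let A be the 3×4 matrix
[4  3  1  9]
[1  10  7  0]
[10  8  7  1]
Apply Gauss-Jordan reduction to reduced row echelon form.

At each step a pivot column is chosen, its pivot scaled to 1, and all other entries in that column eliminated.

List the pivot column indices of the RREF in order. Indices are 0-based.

pivot columns: 0, 1, 2

pivot(0,0)=4: scale R0 → (1, 9, 3, 5)
  clear (1,0): R1 −= (1)R0 → (0, 1, 4, 6)
  clear (2,0): R2 −= (10)R0 → (0, 6, 10, 6)
pivot(1,1)=1: scale R1 → (0, 1, 4, 6)
  clear (0,1): R0 −= (9)R1 → (1, 0, 0, 6)
  clear (2,1): R2 −= (6)R1 → (0, 0, 8, 3)
pivot(2,2)=8: scale R2 → (0, 0, 1, 10)
  clear (1,2): R1 −= (4)R2 → (0, 1, 0, 10)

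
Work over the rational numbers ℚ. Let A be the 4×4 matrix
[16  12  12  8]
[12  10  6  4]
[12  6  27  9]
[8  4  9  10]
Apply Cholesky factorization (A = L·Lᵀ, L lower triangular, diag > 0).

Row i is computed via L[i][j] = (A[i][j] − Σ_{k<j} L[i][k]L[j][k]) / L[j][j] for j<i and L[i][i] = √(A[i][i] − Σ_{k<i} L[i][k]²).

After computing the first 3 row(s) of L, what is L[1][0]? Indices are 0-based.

L[1][0] = 3

Step 1: L[0][0] = √(16) = 4.
  L[1][0] = (12) / L[0][0] = 3.
Step 2: L[1][1] = √(1) = 1.
  L[2][0] = (12) / L[0][0] = 3.
  L[2][1] = (-3) / L[1][1] = -3.
Step 3: L[2][2] = √(9) = 3.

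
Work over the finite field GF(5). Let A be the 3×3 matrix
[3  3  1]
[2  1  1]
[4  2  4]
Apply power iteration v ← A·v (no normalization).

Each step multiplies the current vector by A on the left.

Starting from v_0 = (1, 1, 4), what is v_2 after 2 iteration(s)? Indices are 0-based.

v_0 = (1, 1, 4).
v_1 = A·v_0 = (0, 2, 2).
v_2 = A·v_1 = (3, 4, 2).

v_2 = (3, 4, 2)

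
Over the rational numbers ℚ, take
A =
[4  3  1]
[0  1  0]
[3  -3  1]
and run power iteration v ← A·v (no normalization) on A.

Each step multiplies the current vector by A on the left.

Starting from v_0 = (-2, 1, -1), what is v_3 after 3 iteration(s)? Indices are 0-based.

v_3 = (-152, 1, -127)

v_0 = (-2, 1, -1).
v_1 = A·v_0 = (-6, 1, -10).
v_2 = A·v_1 = (-31, 1, -31).
v_3 = A·v_2 = (-152, 1, -127).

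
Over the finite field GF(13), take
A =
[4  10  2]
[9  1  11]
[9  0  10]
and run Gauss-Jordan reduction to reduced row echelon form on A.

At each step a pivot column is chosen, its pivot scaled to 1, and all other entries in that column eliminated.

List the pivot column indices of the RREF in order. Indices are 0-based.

pivot columns: 0, 1, 2

pivot(0,0)=4: scale R0 → (1, 9, 7)
  clear (1,0): R1 −= (9)R0 → (0, 11, 0)
  clear (2,0): R2 −= (9)R0 → (0, 10, 12)
pivot(1,1)=11: scale R1 → (0, 1, 0)
  clear (0,1): R0 −= (9)R1 → (1, 0, 7)
  clear (2,1): R2 −= (10)R1 → (0, 0, 12)
pivot(2,2)=12: scale R2 → (0, 0, 1)
  clear (0,2): R0 −= (7)R2 → (1, 0, 0)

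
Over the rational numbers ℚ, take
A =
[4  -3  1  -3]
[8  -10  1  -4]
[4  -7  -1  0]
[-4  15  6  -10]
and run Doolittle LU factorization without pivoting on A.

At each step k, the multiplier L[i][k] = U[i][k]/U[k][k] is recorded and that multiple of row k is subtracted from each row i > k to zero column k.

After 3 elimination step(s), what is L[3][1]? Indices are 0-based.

Step 1: pivot at (0,0) is 4.
  row1 ← row1 − (2)·row0  ⇒  L[1][0]=2, U row1=(0, -4, -1, 2)
  row2 ← row2 − (1)·row0  ⇒  L[2][0]=1, U row2=(0, -4, -2, 3)
  row3 ← row3 − (-1)·row0  ⇒  L[3][0]=-1, U row3=(0, 12, 7, -13)
Step 2: pivot at (1,1) is -4.
  row2 ← row2 − (1)·row1  ⇒  L[2][1]=1, U row2=(0, 0, -1, 1)
  row3 ← row3 − (-3)·row1  ⇒  L[3][1]=-3, U row3=(0, 0, 4, -7)
Step 3: pivot at (2,2) is -1.
  row3 ← row3 − (-4)·row2  ⇒  L[3][2]=-4, U row3=(0, 0, 0, -3)

L[3][1] = -3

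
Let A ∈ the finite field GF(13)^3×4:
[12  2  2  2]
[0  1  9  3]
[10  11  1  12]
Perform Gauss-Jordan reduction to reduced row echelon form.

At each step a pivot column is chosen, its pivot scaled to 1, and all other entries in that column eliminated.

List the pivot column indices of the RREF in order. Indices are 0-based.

pivot columns: 0, 1, 2

[1] R0 /= 12  ⇒  (1, 11, 11, 11)
     R2 -= 10·R0  ⇒  (0, 5, 8, 6)
[2] R1 /= 1  ⇒  (0, 1, 9, 3)
     R0 -= 11·R1  ⇒  (1, 0, 3, 4)
     R2 -= 5·R1  ⇒  (0, 0, 2, 4)
[3] R2 /= 2  ⇒  (0, 0, 1, 2)
     R0 -= 3·R2  ⇒  (1, 0, 0, 11)
     R1 -= 9·R2  ⇒  (0, 1, 0, 11)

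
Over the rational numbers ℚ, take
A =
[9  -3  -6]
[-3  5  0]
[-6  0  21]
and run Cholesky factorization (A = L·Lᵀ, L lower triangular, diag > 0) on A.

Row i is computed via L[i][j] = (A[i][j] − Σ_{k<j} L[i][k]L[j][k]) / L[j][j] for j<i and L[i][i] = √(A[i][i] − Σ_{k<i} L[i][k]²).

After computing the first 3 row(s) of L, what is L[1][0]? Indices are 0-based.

Step 1: L[0][0] = √(9) = 3.
  L[1][0] = (-3) / L[0][0] = -1.
Step 2: L[1][1] = √(4) = 2.
  L[2][0] = (-6) / L[0][0] = -2.
  L[2][1] = (-2) / L[1][1] = -1.
Step 3: L[2][2] = √(16) = 4.

L[1][0] = -1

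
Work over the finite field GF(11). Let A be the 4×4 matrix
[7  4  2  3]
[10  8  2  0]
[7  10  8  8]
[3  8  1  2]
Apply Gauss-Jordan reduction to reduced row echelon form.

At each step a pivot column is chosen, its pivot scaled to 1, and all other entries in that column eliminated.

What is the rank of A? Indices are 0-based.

step 1: normalize row 0 (÷7) = (1, 10, 5, 2)
  row 1: subtract 10×row0 = (0, 7, 7, 2)
  row 2: subtract 7×row0 = (0, 6, 6, 5)
  row 3: subtract 3×row0 = (0, 0, 8, 7)
step 2: normalize row 1 (÷7) = (0, 1, 1, 5)
  row 0: subtract 10×row1 = (1, 0, 6, 7)
  row 2: subtract 6×row1 = (0, 0, 0, 8)
step 3: exchange rows 2,3
step 3: normalize row 2 (÷8) = (0, 0, 1, 5)
  row 0: subtract 6×row2 = (1, 0, 0, 10)
  row 1: subtract 1×row2 = (0, 1, 0, 0)
step 4: normalize row 3 (÷8) = (0, 0, 0, 1)
  row 0: subtract 10×row3 = (1, 0, 0, 0)
  row 2: subtract 5×row3 = (0, 0, 1, 0)

rank = 4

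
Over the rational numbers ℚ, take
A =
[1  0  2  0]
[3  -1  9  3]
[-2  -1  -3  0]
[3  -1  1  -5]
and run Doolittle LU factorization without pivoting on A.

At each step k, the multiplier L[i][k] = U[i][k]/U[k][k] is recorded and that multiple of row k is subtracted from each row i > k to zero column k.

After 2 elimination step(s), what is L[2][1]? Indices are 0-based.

[col 0] pivot 1
  R1 -= 3*R0 → (0, -1, 3, 3)  (L[1][0] := 3)
  R2 -= -2*R0 → (0, -1, 1, 0)  (L[2][0] := -2)
  R3 -= 3*R0 → (0, -1, -5, -5)  (L[3][0] := 3)
[col 1] pivot -1
  R2 -= 1*R1 → (0, 0, -2, -3)  (L[2][1] := 1)
  R3 -= 1*R1 → (0, 0, -8, -8)  (L[3][1] := 1)

L[2][1] = 1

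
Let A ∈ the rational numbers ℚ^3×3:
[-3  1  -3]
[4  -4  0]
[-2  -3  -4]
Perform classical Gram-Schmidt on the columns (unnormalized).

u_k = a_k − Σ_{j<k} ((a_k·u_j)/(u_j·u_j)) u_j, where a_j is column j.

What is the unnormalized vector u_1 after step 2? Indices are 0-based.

u_1 = (-10/29, -64/29, -113/29)

Step 1: u_0 = a_0 = (-3, 4, -2).
Step 2: u_1 = a_1 − (-13/29)·u_0 = (-10/29, -64/29, -113/29).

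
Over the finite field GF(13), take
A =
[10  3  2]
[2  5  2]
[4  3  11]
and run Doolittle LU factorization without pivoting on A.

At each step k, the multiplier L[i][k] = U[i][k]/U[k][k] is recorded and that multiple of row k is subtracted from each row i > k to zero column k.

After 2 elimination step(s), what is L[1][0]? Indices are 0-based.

L[1][0] = 8

k=0: U[0][0]=10
  eliminate (1,0): mult=8, new row 1: (0, 7, 12); set L[1][0]=8
  eliminate (2,0): mult=3, new row 2: (0, 7, 5); set L[2][0]=3
k=1: U[1][1]=7
  eliminate (2,1): mult=1, new row 2: (0, 0, 6); set L[2][1]=1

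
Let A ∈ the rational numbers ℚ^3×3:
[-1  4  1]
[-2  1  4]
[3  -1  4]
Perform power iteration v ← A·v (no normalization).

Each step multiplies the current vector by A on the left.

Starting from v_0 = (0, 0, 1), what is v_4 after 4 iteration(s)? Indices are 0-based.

v_4 = (191, 300, 560)

v_0 = (0, 0, 1).
v_1 = A·v_0 = (1, 4, 4).
v_2 = A·v_1 = (19, 18, 15).
v_3 = A·v_2 = (68, 40, 99).
v_4 = A·v_3 = (191, 300, 560).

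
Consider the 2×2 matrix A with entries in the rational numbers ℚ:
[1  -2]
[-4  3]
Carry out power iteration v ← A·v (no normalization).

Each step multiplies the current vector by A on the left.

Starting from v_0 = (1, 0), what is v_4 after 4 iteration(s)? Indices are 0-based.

v_4 = (209, -416)

v_0 = (1, 0).
v_1 = A·v_0 = (1, -4).
v_2 = A·v_1 = (9, -16).
v_3 = A·v_2 = (41, -84).
v_4 = A·v_3 = (209, -416).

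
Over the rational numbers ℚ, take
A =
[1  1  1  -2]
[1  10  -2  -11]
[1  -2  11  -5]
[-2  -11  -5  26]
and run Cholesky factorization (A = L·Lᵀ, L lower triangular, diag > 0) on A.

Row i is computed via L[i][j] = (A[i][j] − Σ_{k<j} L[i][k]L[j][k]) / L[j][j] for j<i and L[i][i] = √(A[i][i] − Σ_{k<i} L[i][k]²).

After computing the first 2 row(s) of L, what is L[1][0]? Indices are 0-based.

L[1][0] = 1

Step 1: L[0][0] = √(1) = 1.
  L[1][0] = (1) / L[0][0] = 1.
Step 2: L[1][1] = √(9) = 3.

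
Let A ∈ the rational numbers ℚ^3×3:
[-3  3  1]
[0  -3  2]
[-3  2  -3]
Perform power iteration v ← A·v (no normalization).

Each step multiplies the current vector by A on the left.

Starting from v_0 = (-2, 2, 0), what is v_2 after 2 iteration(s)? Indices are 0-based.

v_2 = (-44, 38, -78)

v_0 = (-2, 2, 0).
v_1 = A·v_0 = (12, -6, 10).
v_2 = A·v_1 = (-44, 38, -78).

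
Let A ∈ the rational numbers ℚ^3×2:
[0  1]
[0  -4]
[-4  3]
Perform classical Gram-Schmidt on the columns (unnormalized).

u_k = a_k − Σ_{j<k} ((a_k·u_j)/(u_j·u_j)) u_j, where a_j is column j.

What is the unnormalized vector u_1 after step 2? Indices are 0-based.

u_1 = (1, -4, 0)

Step 1: u_0 = a_0 = (0, 0, -4).
Step 2: u_1 = a_1 − (-3/4)·u_0 = (1, -4, 0).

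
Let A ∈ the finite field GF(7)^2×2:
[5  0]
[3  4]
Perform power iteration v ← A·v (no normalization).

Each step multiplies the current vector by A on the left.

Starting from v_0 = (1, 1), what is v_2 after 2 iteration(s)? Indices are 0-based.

v_0 = (1, 1).
v_1 = A·v_0 = (5, 0).
v_2 = A·v_1 = (4, 1).

v_2 = (4, 1)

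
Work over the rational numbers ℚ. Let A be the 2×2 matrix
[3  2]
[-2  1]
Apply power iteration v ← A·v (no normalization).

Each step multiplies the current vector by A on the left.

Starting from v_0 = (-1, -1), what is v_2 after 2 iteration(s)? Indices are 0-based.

v_2 = (-13, 11)

v_0 = (-1, -1).
v_1 = A·v_0 = (-5, 1).
v_2 = A·v_1 = (-13, 11).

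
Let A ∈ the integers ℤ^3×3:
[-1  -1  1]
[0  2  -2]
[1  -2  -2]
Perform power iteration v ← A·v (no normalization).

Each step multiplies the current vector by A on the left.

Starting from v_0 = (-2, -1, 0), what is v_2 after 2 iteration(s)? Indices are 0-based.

v_0 = (-2, -1, 0).
v_1 = A·v_0 = (3, -2, 0).
v_2 = A·v_1 = (-1, -4, 7).

v_2 = (-1, -4, 7)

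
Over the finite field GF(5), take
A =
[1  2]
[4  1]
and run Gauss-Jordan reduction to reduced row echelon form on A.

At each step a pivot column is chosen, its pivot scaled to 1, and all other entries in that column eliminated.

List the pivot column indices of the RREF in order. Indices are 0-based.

step 1: normalize row 0 (÷1) = (1, 2)
  row 1: subtract 4×row0 = (0, 3)
step 2: normalize row 1 (÷3) = (0, 1)
  row 0: subtract 2×row1 = (1, 0)

pivot columns: 0, 1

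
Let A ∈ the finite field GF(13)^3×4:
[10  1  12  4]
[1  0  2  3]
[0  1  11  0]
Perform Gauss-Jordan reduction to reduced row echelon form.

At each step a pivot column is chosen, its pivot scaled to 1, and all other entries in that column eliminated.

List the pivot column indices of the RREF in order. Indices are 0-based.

step 1: normalize row 0 (÷10) = (1, 4, 9, 3)
  row 1: subtract 1×row0 = (0, 9, 6, 0)
step 2: normalize row 1 (÷9) = (0, 1, 5, 0)
  row 0: subtract 4×row1 = (1, 0, 2, 3)
  row 2: subtract 1×row1 = (0, 0, 6, 0)
step 3: normalize row 2 (÷6) = (0, 0, 1, 0)
  row 0: subtract 2×row2 = (1, 0, 0, 3)
  row 1: subtract 5×row2 = (0, 1, 0, 0)

pivot columns: 0, 1, 2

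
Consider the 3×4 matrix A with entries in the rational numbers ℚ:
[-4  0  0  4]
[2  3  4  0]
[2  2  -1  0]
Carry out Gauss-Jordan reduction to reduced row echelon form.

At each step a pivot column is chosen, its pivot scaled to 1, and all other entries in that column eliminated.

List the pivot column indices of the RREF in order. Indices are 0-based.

pivot columns: 0, 1, 2

[1] R0 /= -4  ⇒  (1, 0, 0, -1)
     R1 -= 2·R0  ⇒  (0, 3, 4, 2)
     R2 -= 2·R0  ⇒  (0, 2, -1, 2)
[2] R1 /= 3  ⇒  (0, 1, 4/3, 2/3)
     R2 -= 2·R1  ⇒  (0, 0, -11/3, 2/3)
[3] R2 /= -11/3  ⇒  (0, 0, 1, -2/11)
     R1 -= 4/3·R2  ⇒  (0, 1, 0, 10/11)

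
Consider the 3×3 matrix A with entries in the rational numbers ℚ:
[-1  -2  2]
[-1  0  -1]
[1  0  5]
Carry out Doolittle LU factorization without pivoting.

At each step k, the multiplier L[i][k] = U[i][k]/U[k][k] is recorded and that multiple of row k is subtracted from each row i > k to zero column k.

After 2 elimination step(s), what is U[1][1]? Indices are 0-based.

[col 0] pivot -1
  R1 -= 1*R0 → (0, 2, -3)  (L[1][0] := 1)
  R2 -= -1*R0 → (0, -2, 7)  (L[2][0] := -1)
[col 1] pivot 2
  R2 -= -1*R1 → (0, 0, 4)  (L[2][1] := -1)

U[1][1] = 2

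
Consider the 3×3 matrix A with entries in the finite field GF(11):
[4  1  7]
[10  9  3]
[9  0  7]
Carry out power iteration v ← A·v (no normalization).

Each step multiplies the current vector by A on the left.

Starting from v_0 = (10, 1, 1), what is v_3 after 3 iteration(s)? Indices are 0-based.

v_0 = (10, 1, 1).
v_1 = A·v_0 = (4, 2, 9).
v_2 = A·v_1 = (4, 8, 0).
v_3 = A·v_2 = (2, 2, 3).

v_3 = (2, 2, 3)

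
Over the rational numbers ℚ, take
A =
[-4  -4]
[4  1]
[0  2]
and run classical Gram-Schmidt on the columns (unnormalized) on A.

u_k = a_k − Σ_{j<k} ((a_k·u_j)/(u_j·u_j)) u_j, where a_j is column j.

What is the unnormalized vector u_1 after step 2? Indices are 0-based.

Step 1: u_0 = a_0 = (-4, 4, 0).
Step 2: u_1 = a_1 − (5/8)·u_0 = (-3/2, -3/2, 2).

u_1 = (-3/2, -3/2, 2)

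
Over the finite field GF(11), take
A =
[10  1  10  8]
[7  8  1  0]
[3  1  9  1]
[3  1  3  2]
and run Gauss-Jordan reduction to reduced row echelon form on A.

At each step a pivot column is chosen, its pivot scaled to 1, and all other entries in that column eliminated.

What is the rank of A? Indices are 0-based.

rank = 4

step 1: normalize row 0 (÷10) = (1, 10, 1, 3)
  row 1: subtract 7×row0 = (0, 4, 5, 1)
  row 2: subtract 3×row0 = (0, 4, 6, 3)
  row 3: subtract 3×row0 = (0, 4, 0, 4)
step 2: normalize row 1 (÷4) = (0, 1, 4, 3)
  row 0: subtract 10×row1 = (1, 0, 5, 6)
  row 2: subtract 4×row1 = (0, 0, 1, 2)
  row 3: subtract 4×row1 = (0, 0, 6, 3)
step 3: normalize row 2 (÷1) = (0, 0, 1, 2)
  row 0: subtract 5×row2 = (1, 0, 0, 7)
  row 1: subtract 4×row2 = (0, 1, 0, 6)
  row 3: subtract 6×row2 = (0, 0, 0, 2)
step 4: normalize row 3 (÷2) = (0, 0, 0, 1)
  row 0: subtract 7×row3 = (1, 0, 0, 0)
  row 1: subtract 6×row3 = (0, 1, 0, 0)
  row 2: subtract 2×row3 = (0, 0, 1, 0)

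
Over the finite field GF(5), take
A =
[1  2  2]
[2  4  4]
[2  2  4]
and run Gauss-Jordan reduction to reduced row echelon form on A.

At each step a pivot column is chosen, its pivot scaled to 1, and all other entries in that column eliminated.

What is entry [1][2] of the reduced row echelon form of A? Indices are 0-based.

[1] R0 /= 1  ⇒  (1, 2, 2)
     R1 -= 2·R0  ⇒  (0, 0, 0)
     R2 -= 2·R0  ⇒  (0, 3, 0)
[2] R1 <-> R2
[2] R1 /= 3  ⇒  (0, 1, 0)
     R0 -= 2·R1  ⇒  (1, 0, 2)
column 2 empty below row 2

M[1][2] = 0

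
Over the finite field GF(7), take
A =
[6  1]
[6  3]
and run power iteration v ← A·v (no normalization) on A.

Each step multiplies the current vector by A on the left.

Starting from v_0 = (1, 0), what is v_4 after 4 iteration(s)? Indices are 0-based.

v_4 = (3, 5)

v_0 = (1, 0).
v_1 = A·v_0 = (6, 6).
v_2 = A·v_1 = (0, 5).
v_3 = A·v_2 = (5, 1).
v_4 = A·v_3 = (3, 5).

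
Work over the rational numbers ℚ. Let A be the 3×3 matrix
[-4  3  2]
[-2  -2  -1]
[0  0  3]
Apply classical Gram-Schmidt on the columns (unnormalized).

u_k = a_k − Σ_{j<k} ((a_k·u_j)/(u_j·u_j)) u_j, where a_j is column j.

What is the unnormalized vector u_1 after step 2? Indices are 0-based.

u_1 = (7/5, -14/5, 0)

Step 1: u_0 = a_0 = (-4, -2, 0).
Step 2: u_1 = a_1 − (-2/5)·u_0 = (7/5, -14/5, 0).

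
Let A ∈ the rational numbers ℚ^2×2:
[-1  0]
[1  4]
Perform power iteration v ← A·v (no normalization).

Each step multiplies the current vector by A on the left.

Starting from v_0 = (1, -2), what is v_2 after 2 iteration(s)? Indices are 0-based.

v_0 = (1, -2).
v_1 = A·v_0 = (-1, -7).
v_2 = A·v_1 = (1, -29).

v_2 = (1, -29)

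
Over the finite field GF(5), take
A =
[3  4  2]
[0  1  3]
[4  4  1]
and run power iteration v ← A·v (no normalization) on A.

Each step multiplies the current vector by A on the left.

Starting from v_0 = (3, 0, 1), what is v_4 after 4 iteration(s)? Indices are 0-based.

v_4 = (0, 2, 3)

v_0 = (3, 0, 1).
v_1 = A·v_0 = (1, 3, 3).
v_2 = A·v_1 = (1, 2, 4).
v_3 = A·v_2 = (4, 4, 1).
v_4 = A·v_3 = (0, 2, 3).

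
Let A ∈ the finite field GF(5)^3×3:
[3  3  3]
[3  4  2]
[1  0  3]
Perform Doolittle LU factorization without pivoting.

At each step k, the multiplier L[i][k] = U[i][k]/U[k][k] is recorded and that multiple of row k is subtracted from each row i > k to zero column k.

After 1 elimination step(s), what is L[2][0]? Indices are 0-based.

Step 1: pivot at (0,0) is 3.
  row1 ← row1 − (1)·row0  ⇒  L[1][0]=1, U row1=(0, 1, 4)
  row2 ← row2 − (2)·row0  ⇒  L[2][0]=2, U row2=(0, 4, 2)

L[2][0] = 2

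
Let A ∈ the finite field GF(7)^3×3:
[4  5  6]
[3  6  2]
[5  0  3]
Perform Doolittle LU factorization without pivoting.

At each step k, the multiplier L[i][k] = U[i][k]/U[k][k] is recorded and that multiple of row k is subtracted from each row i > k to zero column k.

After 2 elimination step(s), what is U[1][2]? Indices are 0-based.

k=0: U[0][0]=4
  eliminate (1,0): mult=6, new row 1: (0, 4, 1); set L[1][0]=6
  eliminate (2,0): mult=3, new row 2: (0, 6, 6); set L[2][0]=3
k=1: U[1][1]=4
  eliminate (2,1): mult=5, new row 2: (0, 0, 1); set L[2][1]=5

U[1][2] = 1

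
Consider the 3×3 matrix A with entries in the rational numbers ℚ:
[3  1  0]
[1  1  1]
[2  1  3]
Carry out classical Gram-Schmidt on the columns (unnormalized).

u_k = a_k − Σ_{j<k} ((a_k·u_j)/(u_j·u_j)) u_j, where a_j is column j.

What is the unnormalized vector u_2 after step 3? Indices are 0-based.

u_2 = (-5/6, -5/6, 5/3)

Step 1: u_0 = a_0 = (3, 1, 2).
Step 2: u_1 = a_1 − (3/7)·u_0 = (-2/7, 4/7, 1/7).
Step 3: u_2 = a_2 − (1/2)·u_0 − (7/3)·u_1 = (-5/6, -5/6, 5/3).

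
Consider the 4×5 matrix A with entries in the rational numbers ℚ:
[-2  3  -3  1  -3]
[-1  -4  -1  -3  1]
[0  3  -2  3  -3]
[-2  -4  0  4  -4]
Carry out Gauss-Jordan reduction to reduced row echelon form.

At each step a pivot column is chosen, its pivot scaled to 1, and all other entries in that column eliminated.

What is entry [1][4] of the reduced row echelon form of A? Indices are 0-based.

step 1: normalize row 0 (÷-2) = (1, -3/2, 3/2, -1/2, 3/2)
  row 1: subtract -1×row0 = (0, -11/2, 1/2, -7/2, 5/2)
  row 3: subtract -2×row0 = (0, -7, 3, 3, -1)
step 2: normalize row 1 (÷-11/2) = (0, 1, -1/11, 7/11, -5/11)
  row 0: subtract -3/2×row1 = (1, 0, 15/11, 5/11, 9/11)
  row 2: subtract 3×row1 = (0, 0, -19/11, 12/11, -18/11)
  row 3: subtract -7×row1 = (0, 0, 26/11, 82/11, -46/11)
step 3: normalize row 2 (÷-19/11) = (0, 0, 1, -12/19, 18/19)
  row 0: subtract 15/11×row2 = (1, 0, 0, 25/19, -9/19)
  row 1: subtract -1/11×row2 = (0, 1, 0, 11/19, -7/19)
  row 3: subtract 26/11×row2 = (0, 0, 0, 170/19, -122/19)
step 4: normalize row 3 (÷170/19) = (0, 0, 0, 1, -61/85)
  row 0: subtract 25/19×row3 = (1, 0, 0, 0, 8/17)
  row 1: subtract 11/19×row3 = (0, 1, 0, 0, 4/85)
  row 2: subtract -12/19×row3 = (0, 0, 1, 0, 42/85)

M[1][4] = 4/85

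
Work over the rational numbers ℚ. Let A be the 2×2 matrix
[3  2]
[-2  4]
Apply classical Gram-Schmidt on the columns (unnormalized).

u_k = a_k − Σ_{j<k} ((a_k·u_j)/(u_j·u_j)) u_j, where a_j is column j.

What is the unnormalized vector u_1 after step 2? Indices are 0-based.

u_1 = (32/13, 48/13)

Step 1: u_0 = a_0 = (3, -2).
Step 2: u_1 = a_1 − (-2/13)·u_0 = (32/13, 48/13).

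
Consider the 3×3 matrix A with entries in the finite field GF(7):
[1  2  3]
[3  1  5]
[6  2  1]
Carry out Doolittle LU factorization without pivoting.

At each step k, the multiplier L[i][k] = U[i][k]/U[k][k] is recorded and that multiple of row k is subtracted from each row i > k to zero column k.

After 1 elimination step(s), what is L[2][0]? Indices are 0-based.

L[2][0] = 6

k=0: U[0][0]=1
  eliminate (1,0): mult=3, new row 1: (0, 2, 3); set L[1][0]=3
  eliminate (2,0): mult=6, new row 2: (0, 4, 4); set L[2][0]=6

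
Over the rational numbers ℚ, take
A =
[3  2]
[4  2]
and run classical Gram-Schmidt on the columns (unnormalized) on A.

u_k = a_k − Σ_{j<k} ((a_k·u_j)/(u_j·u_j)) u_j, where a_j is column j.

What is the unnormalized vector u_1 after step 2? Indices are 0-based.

u_1 = (8/25, -6/25)

Step 1: u_0 = a_0 = (3, 4).
Step 2: u_1 = a_1 − (14/25)·u_0 = (8/25, -6/25).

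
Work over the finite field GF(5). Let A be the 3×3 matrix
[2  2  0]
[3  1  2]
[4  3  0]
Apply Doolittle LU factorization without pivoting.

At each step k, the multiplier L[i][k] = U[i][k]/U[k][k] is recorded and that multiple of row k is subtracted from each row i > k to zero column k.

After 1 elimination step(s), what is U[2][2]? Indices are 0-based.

U[2][2] = 0

Step 1: pivot at (0,0) is 2.
  row1 ← row1 − (4)·row0  ⇒  L[1][0]=4, U row1=(0, 3, 2)
  row2 ← row2 − (2)·row0  ⇒  L[2][0]=2, U row2=(0, 4, 0)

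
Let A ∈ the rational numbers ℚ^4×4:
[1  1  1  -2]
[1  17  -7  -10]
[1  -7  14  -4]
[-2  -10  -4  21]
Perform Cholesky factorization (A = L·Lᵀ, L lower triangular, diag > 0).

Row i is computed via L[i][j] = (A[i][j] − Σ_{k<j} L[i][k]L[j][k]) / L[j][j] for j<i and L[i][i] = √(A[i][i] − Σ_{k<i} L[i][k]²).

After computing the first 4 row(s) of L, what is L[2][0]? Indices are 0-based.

Step 1: L[0][0] = √(1) = 1.
  L[1][0] = (1) / L[0][0] = 1.
Step 2: L[1][1] = √(16) = 4.
  L[2][0] = (1) / L[0][0] = 1.
  L[2][1] = (-8) / L[1][1] = -2.
Step 3: L[2][2] = √(9) = 3.
  L[3][0] = (-2) / L[0][0] = -2.
  L[3][1] = (-8) / L[1][1] = -2.
  L[3][2] = (-6) / L[2][2] = -2.
Step 4: L[3][3] = √(9) = 3.

L[2][0] = 1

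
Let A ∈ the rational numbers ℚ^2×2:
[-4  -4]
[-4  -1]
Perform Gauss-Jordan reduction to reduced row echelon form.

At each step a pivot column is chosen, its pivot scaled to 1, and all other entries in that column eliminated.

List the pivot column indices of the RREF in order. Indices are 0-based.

pivot columns: 0, 1

[1] R0 /= -4  ⇒  (1, 1)
     R1 -= -4·R0  ⇒  (0, 3)
[2] R1 /= 3  ⇒  (0, 1)
     R0 -= 1·R1  ⇒  (1, 0)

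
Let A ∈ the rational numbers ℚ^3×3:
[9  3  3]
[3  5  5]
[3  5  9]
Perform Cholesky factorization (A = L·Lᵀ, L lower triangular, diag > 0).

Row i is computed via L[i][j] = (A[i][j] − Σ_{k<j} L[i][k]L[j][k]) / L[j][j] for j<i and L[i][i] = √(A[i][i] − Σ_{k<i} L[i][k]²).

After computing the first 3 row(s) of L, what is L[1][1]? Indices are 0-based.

L[1][1] = 2

Step 1: L[0][0] = √(9) = 3.
  L[1][0] = (3) / L[0][0] = 1.
Step 2: L[1][1] = √(4) = 2.
  L[2][0] = (3) / L[0][0] = 1.
  L[2][1] = (4) / L[1][1] = 2.
Step 3: L[2][2] = √(4) = 2.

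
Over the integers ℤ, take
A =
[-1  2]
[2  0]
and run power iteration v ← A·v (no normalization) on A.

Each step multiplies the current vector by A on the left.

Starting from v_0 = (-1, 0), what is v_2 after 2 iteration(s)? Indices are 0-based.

v_2 = (-5, 2)

v_0 = (-1, 0).
v_1 = A·v_0 = (1, -2).
v_2 = A·v_1 = (-5, 2).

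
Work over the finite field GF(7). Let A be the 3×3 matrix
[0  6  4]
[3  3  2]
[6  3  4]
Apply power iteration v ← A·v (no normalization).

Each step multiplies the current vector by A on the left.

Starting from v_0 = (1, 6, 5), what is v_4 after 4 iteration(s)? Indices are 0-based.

v_0 = (1, 6, 5).
v_1 = A·v_0 = (0, 3, 2).
v_2 = A·v_1 = (5, 6, 3).
v_3 = A·v_2 = (6, 4, 4).
v_4 = A·v_3 = (5, 3, 1).

v_4 = (5, 3, 1)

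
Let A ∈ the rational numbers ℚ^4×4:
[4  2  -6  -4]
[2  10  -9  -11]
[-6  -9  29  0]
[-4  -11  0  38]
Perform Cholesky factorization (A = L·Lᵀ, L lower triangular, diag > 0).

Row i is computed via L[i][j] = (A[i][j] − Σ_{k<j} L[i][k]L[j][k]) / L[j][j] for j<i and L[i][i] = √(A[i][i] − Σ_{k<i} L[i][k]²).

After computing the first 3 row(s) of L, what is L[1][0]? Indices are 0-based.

Step 1: L[0][0] = √(4) = 2.
  L[1][0] = (2) / L[0][0] = 1.
Step 2: L[1][1] = √(9) = 3.
  L[2][0] = (-6) / L[0][0] = -3.
  L[2][1] = (-6) / L[1][1] = -2.
Step 3: L[2][2] = √(16) = 4.

L[1][0] = 1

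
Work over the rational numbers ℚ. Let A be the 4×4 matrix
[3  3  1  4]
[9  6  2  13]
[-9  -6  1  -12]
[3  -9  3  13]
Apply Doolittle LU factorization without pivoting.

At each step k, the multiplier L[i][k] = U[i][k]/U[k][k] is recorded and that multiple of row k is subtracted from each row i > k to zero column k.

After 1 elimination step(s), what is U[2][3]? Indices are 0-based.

U[2][3] = 0

k=0: U[0][0]=3
  eliminate (1,0): mult=3, new row 1: (0, -3, -1, 1); set L[1][0]=3
  eliminate (2,0): mult=-3, new row 2: (0, 3, 4, 0); set L[2][0]=-3
  eliminate (3,0): mult=1, new row 3: (0, -12, 2, 9); set L[3][0]=1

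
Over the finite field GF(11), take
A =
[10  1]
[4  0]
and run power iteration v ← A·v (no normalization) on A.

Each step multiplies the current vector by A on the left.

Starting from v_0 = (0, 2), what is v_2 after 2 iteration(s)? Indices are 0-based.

v_2 = (9, 8)

v_0 = (0, 2).
v_1 = A·v_0 = (2, 0).
v_2 = A·v_1 = (9, 8).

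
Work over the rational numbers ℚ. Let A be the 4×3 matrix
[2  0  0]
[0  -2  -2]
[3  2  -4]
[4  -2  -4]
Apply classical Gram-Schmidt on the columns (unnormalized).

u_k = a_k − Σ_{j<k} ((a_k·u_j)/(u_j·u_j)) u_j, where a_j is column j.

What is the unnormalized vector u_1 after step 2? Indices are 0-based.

Step 1: u_0 = a_0 = (2, 0, 3, 4).
Step 2: u_1 = a_1 − (-2/29)·u_0 = (4/29, -2, 64/29, -50/29).

u_1 = (4/29, -2, 64/29, -50/29)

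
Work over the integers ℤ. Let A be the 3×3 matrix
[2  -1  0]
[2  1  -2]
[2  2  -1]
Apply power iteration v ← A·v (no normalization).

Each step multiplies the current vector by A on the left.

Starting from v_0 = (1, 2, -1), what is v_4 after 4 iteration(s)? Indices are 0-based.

v_4 = (22, 28, -35)

v_0 = (1, 2, -1).
v_1 = A·v_0 = (0, 6, 7).
v_2 = A·v_1 = (-6, -8, 5).
v_3 = A·v_2 = (-4, -30, -33).
v_4 = A·v_3 = (22, 28, -35).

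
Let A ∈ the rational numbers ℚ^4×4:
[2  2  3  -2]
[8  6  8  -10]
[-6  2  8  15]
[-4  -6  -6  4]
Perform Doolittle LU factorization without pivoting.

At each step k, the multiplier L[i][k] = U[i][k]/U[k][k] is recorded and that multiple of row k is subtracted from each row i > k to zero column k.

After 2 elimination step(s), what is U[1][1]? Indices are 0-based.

U[1][1] = -2

[col 0] pivot 2
  R1 -= 4*R0 → (0, -2, -4, -2)  (L[1][0] := 4)
  R2 -= -3*R0 → (0, 8, 17, 9)  (L[2][0] := -3)
  R3 -= -2*R0 → (0, -2, 0, 0)  (L[3][0] := -2)
[col 1] pivot -2
  R2 -= -4*R1 → (0, 0, 1, 1)  (L[2][1] := -4)
  R3 -= 1*R1 → (0, 0, 4, 2)  (L[3][1] := 1)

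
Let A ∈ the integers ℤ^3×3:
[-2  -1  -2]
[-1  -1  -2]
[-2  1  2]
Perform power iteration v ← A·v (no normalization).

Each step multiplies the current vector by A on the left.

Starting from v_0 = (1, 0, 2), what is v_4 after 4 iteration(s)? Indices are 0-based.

v_0 = (1, 0, 2).
v_1 = A·v_0 = (-6, -5, 2).
v_2 = A·v_1 = (13, 7, 11).
v_3 = A·v_2 = (-55, -42, 3).
v_4 = A·v_3 = (146, 91, 74).

v_4 = (146, 91, 74)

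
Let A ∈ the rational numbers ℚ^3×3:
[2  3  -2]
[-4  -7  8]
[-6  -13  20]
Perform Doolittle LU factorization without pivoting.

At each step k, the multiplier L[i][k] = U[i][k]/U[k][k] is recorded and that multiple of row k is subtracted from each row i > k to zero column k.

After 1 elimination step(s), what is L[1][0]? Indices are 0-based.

L[1][0] = -2

k=0: U[0][0]=2
  eliminate (1,0): mult=-2, new row 1: (0, -1, 4); set L[1][0]=-2
  eliminate (2,0): mult=-3, new row 2: (0, -4, 14); set L[2][0]=-3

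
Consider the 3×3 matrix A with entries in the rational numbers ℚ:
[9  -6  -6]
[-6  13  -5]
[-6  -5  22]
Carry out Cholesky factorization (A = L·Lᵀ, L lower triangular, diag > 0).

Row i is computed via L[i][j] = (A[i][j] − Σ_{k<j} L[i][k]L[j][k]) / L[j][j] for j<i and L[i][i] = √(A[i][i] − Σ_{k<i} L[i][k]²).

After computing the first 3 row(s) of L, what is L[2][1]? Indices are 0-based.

L[2][1] = -3

Step 1: L[0][0] = √(9) = 3.
  L[1][0] = (-6) / L[0][0] = -2.
Step 2: L[1][1] = √(9) = 3.
  L[2][0] = (-6) / L[0][0] = -2.
  L[2][1] = (-9) / L[1][1] = -3.
Step 3: L[2][2] = √(9) = 3.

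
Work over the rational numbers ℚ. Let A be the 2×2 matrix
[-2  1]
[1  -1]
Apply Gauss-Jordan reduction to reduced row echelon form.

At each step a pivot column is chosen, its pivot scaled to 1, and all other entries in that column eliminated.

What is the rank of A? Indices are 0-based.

[1] R0 /= -2  ⇒  (1, -1/2)
     R1 -= 1·R0  ⇒  (0, -1/2)
[2] R1 /= -1/2  ⇒  (0, 1)
     R0 -= -1/2·R1  ⇒  (1, 0)

rank = 2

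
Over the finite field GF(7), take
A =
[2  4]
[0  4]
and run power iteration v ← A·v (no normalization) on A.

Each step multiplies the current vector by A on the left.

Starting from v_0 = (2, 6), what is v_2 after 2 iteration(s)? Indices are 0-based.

v_0 = (2, 6).
v_1 = A·v_0 = (0, 3).
v_2 = A·v_1 = (5, 5).

v_2 = (5, 5)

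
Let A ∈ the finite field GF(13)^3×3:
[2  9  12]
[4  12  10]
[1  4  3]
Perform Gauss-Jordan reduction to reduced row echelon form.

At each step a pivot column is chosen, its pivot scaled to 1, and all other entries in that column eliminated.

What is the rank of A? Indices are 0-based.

rank = 3

pivot(0,0)=2: scale R0 → (1, 11, 6)
  clear (1,0): R1 −= (4)R0 → (0, 7, 12)
  clear (2,0): R2 −= (1)R0 → (0, 6, 10)
pivot(1,1)=7: scale R1 → (0, 1, 11)
  clear (0,1): R0 −= (11)R1 → (1, 0, 2)
  clear (2,1): R2 −= (6)R1 → (0, 0, 9)
pivot(2,2)=9: scale R2 → (0, 0, 1)
  clear (0,2): R0 −= (2)R2 → (1, 0, 0)
  clear (1,2): R1 −= (11)R2 → (0, 1, 0)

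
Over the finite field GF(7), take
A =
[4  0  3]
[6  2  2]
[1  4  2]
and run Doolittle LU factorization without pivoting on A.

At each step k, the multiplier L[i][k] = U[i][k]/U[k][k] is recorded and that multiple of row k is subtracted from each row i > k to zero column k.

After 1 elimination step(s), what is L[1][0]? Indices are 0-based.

[col 0] pivot 4
  R1 -= 5*R0 → (0, 2, 1)  (L[1][0] := 5)
  R2 -= 2*R0 → (0, 4, 3)  (L[2][0] := 2)

L[1][0] = 5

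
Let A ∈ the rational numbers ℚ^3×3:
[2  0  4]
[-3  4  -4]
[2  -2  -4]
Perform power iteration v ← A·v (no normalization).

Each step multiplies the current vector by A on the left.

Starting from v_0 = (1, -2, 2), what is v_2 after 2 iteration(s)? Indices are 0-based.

v_2 = (12, -98, 66)

v_0 = (1, -2, 2).
v_1 = A·v_0 = (10, -19, -2).
v_2 = A·v_1 = (12, -98, 66).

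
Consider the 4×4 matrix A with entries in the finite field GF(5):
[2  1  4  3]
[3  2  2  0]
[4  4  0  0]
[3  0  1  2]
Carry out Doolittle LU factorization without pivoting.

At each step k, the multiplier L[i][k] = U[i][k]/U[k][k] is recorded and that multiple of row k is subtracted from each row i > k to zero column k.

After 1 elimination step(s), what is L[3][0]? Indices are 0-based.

L[3][0] = 4

k=0: U[0][0]=2
  eliminate (1,0): mult=4, new row 1: (0, 3, 1, 3); set L[1][0]=4
  eliminate (2,0): mult=2, new row 2: (0, 2, 2, 4); set L[2][0]=2
  eliminate (3,0): mult=4, new row 3: (0, 1, 0, 0); set L[3][0]=4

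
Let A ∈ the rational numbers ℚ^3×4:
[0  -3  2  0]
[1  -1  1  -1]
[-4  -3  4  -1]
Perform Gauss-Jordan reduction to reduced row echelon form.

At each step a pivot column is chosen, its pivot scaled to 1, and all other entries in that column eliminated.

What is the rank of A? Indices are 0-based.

rank = 3

pivot(0,0): swap R0↔R1
pivot(0,0)=1: scale R0 → (1, -1, 1, -1)
  clear (2,0): R2 −= (-4)R0 → (0, -7, 8, -5)
pivot(1,1)=-3: scale R1 → (0, 1, -2/3, 0)
  clear (0,1): R0 −= (-1)R1 → (1, 0, 1/3, -1)
  clear (2,1): R2 −= (-7)R1 → (0, 0, 10/3, -5)
pivot(2,2)=10/3: scale R2 → (0, 0, 1, -3/2)
  clear (0,2): R0 −= (1/3)R2 → (1, 0, 0, -1/2)
  clear (1,2): R1 −= (-2/3)R2 → (0, 1, 0, -1)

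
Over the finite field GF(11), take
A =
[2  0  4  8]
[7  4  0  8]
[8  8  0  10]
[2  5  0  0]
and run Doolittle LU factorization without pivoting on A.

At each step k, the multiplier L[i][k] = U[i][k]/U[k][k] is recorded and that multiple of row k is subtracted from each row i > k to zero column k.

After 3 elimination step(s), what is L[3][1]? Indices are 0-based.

k=0: U[0][0]=2
  eliminate (1,0): mult=9, new row 1: (0, 4, 8, 2); set L[1][0]=9
  eliminate (2,0): mult=4, new row 2: (0, 8, 6, 0); set L[2][0]=4
  eliminate (3,0): mult=1, new row 3: (0, 5, 7, 3); set L[3][0]=1
k=1: U[1][1]=4
  eliminate (2,1): mult=2, new row 2: (0, 0, 1, 7); set L[2][1]=2
  eliminate (3,1): mult=4, new row 3: (0, 0, 8, 6); set L[3][1]=4
k=2: U[2][2]=1
  eliminate (3,2): mult=8, new row 3: (0, 0, 0, 5); set L[3][2]=8

L[3][1] = 4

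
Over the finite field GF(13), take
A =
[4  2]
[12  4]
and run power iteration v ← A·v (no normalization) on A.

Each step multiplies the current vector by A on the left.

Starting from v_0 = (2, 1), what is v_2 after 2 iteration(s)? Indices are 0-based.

v_0 = (2, 1).
v_1 = A·v_0 = (10, 2).
v_2 = A·v_1 = (5, 11).

v_2 = (5, 11)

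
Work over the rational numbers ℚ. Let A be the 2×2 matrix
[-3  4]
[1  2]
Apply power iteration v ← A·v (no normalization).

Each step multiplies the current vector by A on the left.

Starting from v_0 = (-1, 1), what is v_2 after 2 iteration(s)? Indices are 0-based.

v_2 = (-17, 9)

v_0 = (-1, 1).
v_1 = A·v_0 = (7, 1).
v_2 = A·v_1 = (-17, 9).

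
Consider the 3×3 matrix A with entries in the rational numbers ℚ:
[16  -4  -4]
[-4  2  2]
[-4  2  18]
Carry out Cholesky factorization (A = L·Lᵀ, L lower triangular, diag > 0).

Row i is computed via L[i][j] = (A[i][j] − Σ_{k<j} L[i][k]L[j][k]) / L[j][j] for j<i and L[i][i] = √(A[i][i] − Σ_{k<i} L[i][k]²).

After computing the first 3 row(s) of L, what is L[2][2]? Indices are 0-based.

Step 1: L[0][0] = √(16) = 4.
  L[1][0] = (-4) / L[0][0] = -1.
Step 2: L[1][1] = √(1) = 1.
  L[2][0] = (-4) / L[0][0] = -1.
  L[2][1] = (1) / L[1][1] = 1.
Step 3: L[2][2] = √(16) = 4.

L[2][2] = 4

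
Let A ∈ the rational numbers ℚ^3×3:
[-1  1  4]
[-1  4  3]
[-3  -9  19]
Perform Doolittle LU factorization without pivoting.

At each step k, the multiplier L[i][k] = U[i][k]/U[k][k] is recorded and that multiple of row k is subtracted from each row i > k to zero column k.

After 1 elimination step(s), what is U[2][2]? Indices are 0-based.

U[2][2] = 7

k=0: U[0][0]=-1
  eliminate (1,0): mult=1, new row 1: (0, 3, -1); set L[1][0]=1
  eliminate (2,0): mult=3, new row 2: (0, -12, 7); set L[2][0]=3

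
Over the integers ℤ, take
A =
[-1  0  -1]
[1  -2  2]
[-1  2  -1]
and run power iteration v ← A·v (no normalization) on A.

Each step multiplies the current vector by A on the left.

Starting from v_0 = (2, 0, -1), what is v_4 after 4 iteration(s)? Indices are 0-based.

v_0 = (2, 0, -1).
v_1 = A·v_0 = (-1, 0, -1).
v_2 = A·v_1 = (2, -3, 2).
v_3 = A·v_2 = (-4, 12, -10).
v_4 = A·v_3 = (14, -48, 38).

v_4 = (14, -48, 38)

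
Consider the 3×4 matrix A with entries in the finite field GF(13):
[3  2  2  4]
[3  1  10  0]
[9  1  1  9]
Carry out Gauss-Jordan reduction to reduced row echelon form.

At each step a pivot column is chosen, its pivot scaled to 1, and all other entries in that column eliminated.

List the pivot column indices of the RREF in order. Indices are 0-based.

pivot columns: 0, 1, 2

[1] R0 /= 3  ⇒  (1, 5, 5, 10)
     R1 -= 3·R0  ⇒  (0, 12, 8, 9)
     R2 -= 9·R0  ⇒  (0, 8, 8, 10)
[2] R1 /= 12  ⇒  (0, 1, 5, 4)
     R0 -= 5·R1  ⇒  (1, 0, 6, 3)
     R2 -= 8·R1  ⇒  (0, 0, 7, 4)
[3] R2 /= 7  ⇒  (0, 0, 1, 8)
     R0 -= 6·R2  ⇒  (1, 0, 0, 7)
     R1 -= 5·R2  ⇒  (0, 1, 0, 3)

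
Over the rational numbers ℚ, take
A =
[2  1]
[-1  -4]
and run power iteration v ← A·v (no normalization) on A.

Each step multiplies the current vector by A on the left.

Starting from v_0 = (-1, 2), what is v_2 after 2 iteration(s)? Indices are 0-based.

v_2 = (-7, 28)

v_0 = (-1, 2).
v_1 = A·v_0 = (0, -7).
v_2 = A·v_1 = (-7, 28).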